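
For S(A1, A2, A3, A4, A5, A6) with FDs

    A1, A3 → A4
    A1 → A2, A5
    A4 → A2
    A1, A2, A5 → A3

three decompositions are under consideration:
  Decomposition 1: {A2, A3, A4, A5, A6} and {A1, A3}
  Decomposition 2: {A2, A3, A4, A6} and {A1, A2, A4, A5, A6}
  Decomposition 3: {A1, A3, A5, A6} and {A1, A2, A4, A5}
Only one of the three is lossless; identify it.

Decomposition 1: common = {A3}, closure = {A3} → lossy.
Decomposition 2: common = {A2, A4, A6}, closure = {A2, A4, A6} → lossy.
Decomposition 3: common = {A1, A5}, closure = {A1, A2, A3, A4, A5} → lossless.

Decomposition 3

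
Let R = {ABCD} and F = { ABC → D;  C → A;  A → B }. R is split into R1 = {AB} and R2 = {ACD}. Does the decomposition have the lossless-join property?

Common attributes: R1 ∩ R2 = {A}.
Closure of {A}: A → B applies, adding B. So (A)⁺ = {AB}.
This closure contains every attribute of R1, so R1 ∩ R2 → R1. The join is lossless.

Yes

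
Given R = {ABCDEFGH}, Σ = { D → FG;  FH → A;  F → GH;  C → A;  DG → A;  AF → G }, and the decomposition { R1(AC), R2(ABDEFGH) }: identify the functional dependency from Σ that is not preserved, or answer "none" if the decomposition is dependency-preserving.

D → FG lies within R2.
FH → A lies within R2.
F → GH lies within R2.
C → A lies within R1.
DG → A lies within R2.
AF → G lies within R2.
Every dependency is enforceable on the fragments, so the decomposition is dependency-preserving.

none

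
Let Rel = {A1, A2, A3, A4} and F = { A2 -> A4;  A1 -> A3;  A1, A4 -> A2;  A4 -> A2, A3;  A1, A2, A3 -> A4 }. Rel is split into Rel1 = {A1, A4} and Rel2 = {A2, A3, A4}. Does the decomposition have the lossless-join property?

Common attributes: Rel1 ∩ Rel2 = {A4}.
Closure of {A4}: A4 → A2, A3 applies, adding A2, A3. So (A4)⁺ = {A2, A3, A4}.
This closure contains every attribute of Rel2, so Rel1 ∩ Rel2 → Rel2. The join is lossless.

Yes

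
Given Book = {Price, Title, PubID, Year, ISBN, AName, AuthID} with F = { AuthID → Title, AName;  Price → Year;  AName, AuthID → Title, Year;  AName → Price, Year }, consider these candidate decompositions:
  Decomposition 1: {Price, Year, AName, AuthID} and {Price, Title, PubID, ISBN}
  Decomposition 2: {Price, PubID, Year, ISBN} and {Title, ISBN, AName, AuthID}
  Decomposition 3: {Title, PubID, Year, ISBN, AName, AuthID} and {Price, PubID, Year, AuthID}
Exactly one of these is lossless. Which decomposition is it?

Decomposition 3

Decomposition 1: common = {Price}, closure = {Price, Year} → lossy.
Decomposition 2: common = {ISBN}, closure = {ISBN} → lossy.
Decomposition 3: common = {PubID, Year, AuthID}, closure = {Price, Title, PubID, Year, AName, AuthID} → lossless.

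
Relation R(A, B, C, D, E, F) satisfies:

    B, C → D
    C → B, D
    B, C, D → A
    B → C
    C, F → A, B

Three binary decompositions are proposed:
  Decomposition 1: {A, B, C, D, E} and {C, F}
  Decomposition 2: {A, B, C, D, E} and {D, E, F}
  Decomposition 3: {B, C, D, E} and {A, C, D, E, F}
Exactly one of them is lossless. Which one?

Decomposition 3

Decomposition 1: common = {C}, closure = {A, B, C, D} → lossy.
Decomposition 2: common = {D, E}, closure = {D, E} → lossy.
Decomposition 3: common = {C, D, E}, closure = {A, B, C, D, E} → lossless.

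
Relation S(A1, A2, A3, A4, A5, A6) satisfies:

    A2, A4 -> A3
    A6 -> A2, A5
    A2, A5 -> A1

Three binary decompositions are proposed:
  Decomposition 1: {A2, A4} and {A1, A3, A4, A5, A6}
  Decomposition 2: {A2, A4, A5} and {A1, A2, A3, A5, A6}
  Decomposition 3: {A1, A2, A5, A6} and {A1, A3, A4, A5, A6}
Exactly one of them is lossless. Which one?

Decomposition 1: common = {A4}, closure = {A4} → lossy.
Decomposition 2: common = {A2, A5}, closure = {A1, A2, A5} → lossy.
Decomposition 3: common = {A1, A5, A6}, closure = {A1, A2, A5, A6} → lossless.

Decomposition 3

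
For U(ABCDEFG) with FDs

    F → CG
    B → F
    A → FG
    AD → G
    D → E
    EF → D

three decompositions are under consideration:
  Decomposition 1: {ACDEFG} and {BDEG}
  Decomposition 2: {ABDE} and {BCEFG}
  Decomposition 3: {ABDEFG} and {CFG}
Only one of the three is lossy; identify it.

Decomposition 1: common = {DEG}, closure = {DEG} → lossy.
Decomposition 2: common = {BE}, closure = {BCDEFG} → lossless.
Decomposition 3: common = {FG}, closure = {CFG} → lossless.

Decomposition 1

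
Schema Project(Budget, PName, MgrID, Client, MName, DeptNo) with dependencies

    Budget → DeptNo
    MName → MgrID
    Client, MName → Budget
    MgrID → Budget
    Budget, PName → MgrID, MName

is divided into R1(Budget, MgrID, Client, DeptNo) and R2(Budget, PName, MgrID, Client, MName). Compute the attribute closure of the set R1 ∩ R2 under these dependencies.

R1 ∩ R2 = {Budget, MgrID, Client}.
Budget → DeptNo applies, adding DeptNo
Closure: {Budget, MgrID, Client, DeptNo}.

Budget, MgrID, Client, DeptNo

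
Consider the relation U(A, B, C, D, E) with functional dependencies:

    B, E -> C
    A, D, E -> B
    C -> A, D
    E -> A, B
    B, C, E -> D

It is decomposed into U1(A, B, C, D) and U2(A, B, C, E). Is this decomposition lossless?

Yes

Common attributes: U1 ∩ U2 = {A, B, C}.
Closure of {A, B, C}: C → A, D applies, adding D. So (A, B, C)⁺ = {A, B, C, D}.
This closure contains every attribute of U1, so U1 ∩ U2 → U1. The join is lossless.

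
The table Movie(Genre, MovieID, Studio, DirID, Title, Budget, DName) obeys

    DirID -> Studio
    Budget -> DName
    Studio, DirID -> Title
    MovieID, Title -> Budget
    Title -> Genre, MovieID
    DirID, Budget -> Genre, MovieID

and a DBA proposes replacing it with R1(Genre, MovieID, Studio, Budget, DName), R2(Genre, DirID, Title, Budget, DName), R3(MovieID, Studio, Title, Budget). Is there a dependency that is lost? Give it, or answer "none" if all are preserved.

Check DirID → Studio: no single fragment contains all of {Studio, DirID}, and the restricted closure of {DirID} across the fragments never reaches {Studio}.
Budget → DName is preserved.
Studio, DirID → Title is preserved.
MovieID, Title → Budget is preserved.
Title → Genre, MovieID is preserved.
DirID, Budget → Genre, MovieID is preserved.

DirID -> Studio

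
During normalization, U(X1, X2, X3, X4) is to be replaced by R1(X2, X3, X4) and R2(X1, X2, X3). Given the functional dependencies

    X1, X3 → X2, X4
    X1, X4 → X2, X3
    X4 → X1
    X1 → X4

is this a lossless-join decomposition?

No

Common attributes: R1 ∩ R2 = {X2, X3}.
No dependency enlarges {X2, X3}, so (X2, X3)⁺ = {X2, X3}.
The closure contains neither all of R1 = {X2, X3, X4} nor all of R2 = {X1, X2, X3}, so the common attributes are not a superkey of either fragment. The join is lossy.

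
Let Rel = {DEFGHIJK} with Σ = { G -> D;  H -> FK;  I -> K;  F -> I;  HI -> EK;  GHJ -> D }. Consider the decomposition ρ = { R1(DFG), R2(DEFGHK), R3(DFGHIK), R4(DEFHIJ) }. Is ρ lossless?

No

Chase test. Columns are DEFGHIJK; row i has aⱼ where attribute j ∈ Ri, else bᵢⱼ.
Initial tableau (one row per fragment):
  row 1: a1 b12 a3 a4 b15 b16 b17 b18
  row 2: a1 a2 a3 a4 a5 b26 b27 a8
  row 3: a1 b32 a3 a4 a5 a6 b37 a8
  row 4: a1 a2 a3 b44 a5 a6 a7 b48
Rows 2 and 4 agree on H; apply H→FK and equate their FK entries.
Rows 1 and 2 agree on F; apply F→I and equate their I entries.
Rows 1 and 3 agree on F; apply F→I and equate their I entries.
Rows 2 and 3 agree on HI; apply HI→EK and equate their EK entries.
Rows 1 and 2 agree on I; apply I→K and equate their K entries.
No row becomes fully distinguished — the join is lossy.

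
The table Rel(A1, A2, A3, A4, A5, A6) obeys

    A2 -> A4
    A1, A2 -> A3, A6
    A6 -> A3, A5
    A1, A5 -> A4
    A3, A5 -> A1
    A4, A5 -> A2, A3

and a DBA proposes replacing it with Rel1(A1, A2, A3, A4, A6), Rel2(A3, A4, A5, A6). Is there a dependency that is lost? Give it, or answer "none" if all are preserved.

Check A1, A5 → A4: no single fragment contains all of {A1, A4, A5}, and the restricted closure of {A1, A5} across the fragments never reaches {A4}.
A2 → A4 is preserved.
A1, A2 → A3, A6 is preserved.
A6 → A3, A5 is preserved.
A3, A5 → A1 is preserved.
A4, A5 → A2, A3 is preserved.

A1, A5 -> A4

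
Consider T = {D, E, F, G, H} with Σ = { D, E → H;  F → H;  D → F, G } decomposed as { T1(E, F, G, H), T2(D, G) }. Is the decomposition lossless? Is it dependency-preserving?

lossy and not dependency-preserving

Lossless test: (G)⁺ = {G}, which is a superkey of neither fragment — lossy.
Dependency preservation: the restricted closure of {D, E} across the fragments never reaches {H}, so D, E → H cannot be enforced without a join — not preserved.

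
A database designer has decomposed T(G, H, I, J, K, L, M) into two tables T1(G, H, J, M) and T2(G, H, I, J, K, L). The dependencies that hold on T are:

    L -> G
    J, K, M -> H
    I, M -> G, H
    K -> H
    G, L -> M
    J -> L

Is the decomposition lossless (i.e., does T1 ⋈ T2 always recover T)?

Common attributes: T1 ∩ T2 = {G, H, J}.
Closure of {G, H, J}: J → L applies, adding L; G, L → M applies, adding M. So (G, H, J)⁺ = {G, H, J, L, M}.
This closure contains every attribute of T1, so T1 ∩ T2 → T1. The join is lossless.

Yes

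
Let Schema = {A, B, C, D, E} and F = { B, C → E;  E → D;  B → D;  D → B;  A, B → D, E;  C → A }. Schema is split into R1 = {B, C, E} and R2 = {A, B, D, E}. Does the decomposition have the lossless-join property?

Common attributes: R1 ∩ R2 = {B, E}.
Closure of {B, E}: E → D applies, adding D. So (B, E)⁺ = {B, D, E}.
The closure contains neither all of R1 = {B, C, E} nor all of R2 = {A, B, D, E}, so the common attributes are not a superkey of either fragment. The join is lossy.

No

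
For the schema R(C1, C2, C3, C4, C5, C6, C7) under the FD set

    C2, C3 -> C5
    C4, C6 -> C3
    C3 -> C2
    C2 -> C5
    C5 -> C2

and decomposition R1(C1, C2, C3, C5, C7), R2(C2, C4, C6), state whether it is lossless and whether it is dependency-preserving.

lossy and not dependency-preserving

Lossless test: (C2)⁺ = {C2, C5}, which is a superkey of neither fragment — lossy.
Dependency preservation: the restricted closure of {C4, C6} across the fragments never reaches {C3}, so C4, C6 → C3 cannot be enforced without a join — not preserved.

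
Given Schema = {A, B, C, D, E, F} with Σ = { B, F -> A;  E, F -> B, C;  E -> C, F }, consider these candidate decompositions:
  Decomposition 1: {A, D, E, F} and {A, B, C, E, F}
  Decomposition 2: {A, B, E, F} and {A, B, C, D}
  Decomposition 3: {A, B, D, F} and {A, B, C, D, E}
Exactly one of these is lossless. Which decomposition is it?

Decomposition 1: common = {A, E, F}, closure = {A, B, C, E, F} → lossless.
Decomposition 2: common = {A, B}, closure = {A, B} → lossy.
Decomposition 3: common = {A, B, D}, closure = {A, B, D} → lossy.

Decomposition 1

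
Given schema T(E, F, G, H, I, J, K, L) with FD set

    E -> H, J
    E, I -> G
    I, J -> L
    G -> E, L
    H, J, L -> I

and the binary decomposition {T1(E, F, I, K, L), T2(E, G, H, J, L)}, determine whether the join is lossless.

Yes

Common attributes: T1 ∩ T2 = {E, L}.
Closure of {E, L}: E → H, J applies, adding H, J; H, J, L → I applies, adding I; E, I → G applies, adding G. So (E, L)⁺ = {E, G, H, I, J, L}.
This closure contains every attribute of T2, so T1 ∩ T2 → T2. The join is lossless.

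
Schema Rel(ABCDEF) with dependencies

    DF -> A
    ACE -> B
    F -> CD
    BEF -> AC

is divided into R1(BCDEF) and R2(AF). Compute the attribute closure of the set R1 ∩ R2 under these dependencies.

ACDF

R1 ∩ R2 = {F}.
F → CD applies, adding CD
DF → A applies, adding A
Closure: {ACDF}.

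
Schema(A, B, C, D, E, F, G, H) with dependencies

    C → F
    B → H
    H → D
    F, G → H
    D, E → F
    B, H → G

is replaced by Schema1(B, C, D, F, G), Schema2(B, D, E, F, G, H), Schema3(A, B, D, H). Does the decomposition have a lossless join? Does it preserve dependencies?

Lossless test (chase): Rows 1 and 2 agree on B; apply B→H and equate their H entries. Rows 1 and 3 agree on B, H; apply B, H→G and equate their G entries. No row becomes fully distinguished — the join is lossy.
Dependency preservation: every FD's attributes lie within a single fragment, so each can be enforced locally — preserved.

lossy but dependency-preserving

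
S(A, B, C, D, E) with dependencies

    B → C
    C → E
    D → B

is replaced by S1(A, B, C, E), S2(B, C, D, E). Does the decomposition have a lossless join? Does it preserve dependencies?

lossy but dependency-preserving

Lossless test: (B, C, E)⁺ = {B, C, E}, which is a superkey of neither fragment — lossy.
Dependency preservation: every FD's attributes lie within a single fragment, so each can be enforced locally — preserved.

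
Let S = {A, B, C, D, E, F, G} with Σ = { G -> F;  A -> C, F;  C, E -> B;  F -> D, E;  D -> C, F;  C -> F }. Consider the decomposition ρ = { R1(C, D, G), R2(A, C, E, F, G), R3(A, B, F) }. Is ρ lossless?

Yes

Chase test. Columns are A, B, C, D, E, F, G; row i has aⱼ where attribute j ∈ Ri, else bᵢⱼ.
Initial tableau (one row per fragment):
  row 1: b11 b12 a3 a4 b15 b16 a7
  row 2: a1 b22 a3 b24 a5 a6 a7
  row 3: a1 a2 b33 b34 b35 a6 b37
Rows 1 and 2 agree on G; apply G→F and equate their F entries.
Rows 2 and 3 agree on A; apply A→C, F and equate their C, F entries.
Rows 1 and 2 agree on F; apply F→D, E and equate their D, E entries.
Rows 1 and 3 agree on F; apply F→D, E and equate their D, E entries.
Rows 1 and 2 agree on C, E; apply C, E→B and equate their B entries.
Rows 1 and 3 agree on C, E; apply C, E→B and equate their B entries.
Row 2 is now all distinguished symbols — the join is lossless.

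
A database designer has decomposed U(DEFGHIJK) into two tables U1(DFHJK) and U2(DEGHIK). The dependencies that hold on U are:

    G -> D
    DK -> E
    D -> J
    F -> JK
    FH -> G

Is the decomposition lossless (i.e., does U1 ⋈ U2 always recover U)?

Common attributes: U1 ∩ U2 = {DHK}.
Closure of {DHK}: DK → E applies, adding E; D → J applies, adding J. So (DHK)⁺ = {DEHJK}.
The closure contains neither all of U1 = {DFHJK} nor all of U2 = {DEGHIK}, so the common attributes are not a superkey of either fragment. The join is lossy.

No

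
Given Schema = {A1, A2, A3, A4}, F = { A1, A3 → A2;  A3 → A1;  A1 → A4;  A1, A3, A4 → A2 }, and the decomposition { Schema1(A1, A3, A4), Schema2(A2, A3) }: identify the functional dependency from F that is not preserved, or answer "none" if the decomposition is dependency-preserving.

A1, A3 → A2: restricted closure across fragments reaches A2.
A3 → A1 lies within Schema1.
A1 → A4 lies within Schema1.
A1, A3, A4 → A2: restricted closure across fragments reaches A2.
Every dependency is enforceable on the fragments, so the decomposition is dependency-preserving.

none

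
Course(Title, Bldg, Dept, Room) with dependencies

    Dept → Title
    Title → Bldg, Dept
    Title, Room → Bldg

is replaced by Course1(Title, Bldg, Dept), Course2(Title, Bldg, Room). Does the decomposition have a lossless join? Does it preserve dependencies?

lossless and dependency-preserving

Lossless test: (Title, Bldg)⁺ = {Title, Bldg, Dept}, which contains all of one fragment — lossless.
Dependency preservation: every FD's attributes lie within a single fragment, so each can be enforced locally — preserved.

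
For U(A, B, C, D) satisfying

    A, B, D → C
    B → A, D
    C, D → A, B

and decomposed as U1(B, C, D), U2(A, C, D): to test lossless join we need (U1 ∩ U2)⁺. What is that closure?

A, B, C, D

U1 ∩ U2 = {C, D}.
C, D → A, B applies, adding A, B
Closure: {A, B, C, D}.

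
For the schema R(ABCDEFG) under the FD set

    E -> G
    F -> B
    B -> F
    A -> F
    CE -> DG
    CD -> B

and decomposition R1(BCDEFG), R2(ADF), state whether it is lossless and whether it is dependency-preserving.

Lossless test: (DF)⁺ = {BDF}, which is a superkey of neither fragment — lossy.
Dependency preservation: every FD's attributes lie within a single fragment, so each can be enforced locally — preserved.

lossy but dependency-preserving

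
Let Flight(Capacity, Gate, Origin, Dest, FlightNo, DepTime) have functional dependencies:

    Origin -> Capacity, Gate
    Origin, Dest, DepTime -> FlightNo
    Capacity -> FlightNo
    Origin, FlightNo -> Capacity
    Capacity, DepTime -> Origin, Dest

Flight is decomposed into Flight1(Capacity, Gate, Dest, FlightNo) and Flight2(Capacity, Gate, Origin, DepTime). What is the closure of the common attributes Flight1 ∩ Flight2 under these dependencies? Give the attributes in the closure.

Flight1 ∩ Flight2 = {Capacity, Gate}.
Capacity → FlightNo applies, adding FlightNo
Closure: {Capacity, Gate, FlightNo}.

Capacity, Gate, FlightNo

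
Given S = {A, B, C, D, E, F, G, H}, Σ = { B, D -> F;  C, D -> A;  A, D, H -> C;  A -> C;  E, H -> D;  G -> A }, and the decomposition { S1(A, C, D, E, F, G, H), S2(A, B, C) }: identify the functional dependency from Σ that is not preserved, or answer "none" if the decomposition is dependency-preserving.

B, D -> F

Check B, D → F: no single fragment contains all of {B, D, F}, and the restricted closure of {B, D} across the fragments never reaches {F}.
C, D → A is preserved.
A, D, H → C is preserved.
A → C is preserved.
E, H → D is preserved.
G → A is preserved.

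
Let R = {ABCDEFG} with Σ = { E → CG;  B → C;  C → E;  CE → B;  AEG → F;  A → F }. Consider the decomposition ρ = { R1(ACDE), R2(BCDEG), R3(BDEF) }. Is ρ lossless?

Chase test. Columns are ABCDEFG; row i has aⱼ where attribute j ∈ Ri, else bᵢⱼ.
Initial tableau (one row per fragment):
  row 1: a1 b12 a3 a4 a5 b16 b17
  row 2: b21 a2 a3 a4 a5 b26 a7
  row 3: b31 a2 b33 a4 a5 a6 b37
Rows 1 and 2 agree on E; apply E→CG and equate their CG entries.
Rows 1 and 3 agree on E; apply E→CG and equate their CG entries.
Rows 1 and 2 agree on CE; apply CE→B and equate their B entries.
No row becomes fully distinguished — the join is lossy.

No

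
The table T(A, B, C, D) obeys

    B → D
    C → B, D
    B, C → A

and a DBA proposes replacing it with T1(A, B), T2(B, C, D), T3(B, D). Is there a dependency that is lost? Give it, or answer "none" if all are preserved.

Check B, C → A: no single fragment contains all of {A, B, C}, and the restricted closure of {B, C} across the fragments never reaches {A}.
B → D is preserved.
C → B, D is preserved.

B, C → A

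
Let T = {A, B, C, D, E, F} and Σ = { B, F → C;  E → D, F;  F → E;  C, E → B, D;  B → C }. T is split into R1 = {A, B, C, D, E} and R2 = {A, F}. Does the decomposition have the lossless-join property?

No

Common attributes: R1 ∩ R2 = {A}.
No dependency enlarges {A}, so (A)⁺ = {A}.
The closure contains neither all of R1 = {A, B, C, D, E} nor all of R2 = {A, F}, so the common attributes are not a superkey of either fragment. The join is lossy.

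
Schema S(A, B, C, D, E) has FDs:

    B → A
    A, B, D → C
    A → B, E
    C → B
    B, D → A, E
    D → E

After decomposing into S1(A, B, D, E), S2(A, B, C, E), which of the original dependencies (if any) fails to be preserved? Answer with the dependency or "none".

Check A, B, D → C: no single fragment contains all of {A, B, C, D}, and the restricted closure of {A, B, D} across the fragments never reaches {C}.
B → A is preserved.
A → B, E is preserved.
C → B is preserved.
B, D → A, E is preserved.
D → E is preserved.

A, B, D → C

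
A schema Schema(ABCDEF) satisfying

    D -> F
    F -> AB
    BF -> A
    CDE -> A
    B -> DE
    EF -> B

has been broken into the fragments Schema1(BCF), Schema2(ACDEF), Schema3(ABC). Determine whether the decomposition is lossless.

Chase test. Columns are ABCDEF; row i has aⱼ where attribute j ∈ Schemai, else bᵢⱼ.
Initial tableau (one row per fragment):
  row 1: b11 a2 a3 b14 b15 a6
  row 2: a1 b22 a3 a4 a5 a6
  row 3: a1 a2 a3 b34 b35 b36
Rows 1 and 2 agree on F; apply F→AB and equate their AB entries.
Rows 1 and 2 agree on B; apply B→DE and equate their DE entries.
Rows 1 and 3 agree on B; apply B→DE and equate their DE entries.
Rows 1 and 3 agree on D; apply D→F and equate their F entries.
Row 1 is now all distinguished symbols — the join is lossless.

Yes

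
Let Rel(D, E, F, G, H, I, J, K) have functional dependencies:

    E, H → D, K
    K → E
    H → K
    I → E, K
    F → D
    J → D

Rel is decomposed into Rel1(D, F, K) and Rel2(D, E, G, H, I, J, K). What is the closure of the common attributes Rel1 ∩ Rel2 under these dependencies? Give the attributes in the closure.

D, E, K

Rel1 ∩ Rel2 = {D, K}.
K → E applies, adding E
Closure: {D, E, K}.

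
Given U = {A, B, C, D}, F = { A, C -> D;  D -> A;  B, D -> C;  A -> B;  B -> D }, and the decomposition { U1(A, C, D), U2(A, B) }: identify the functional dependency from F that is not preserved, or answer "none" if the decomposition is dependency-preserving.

A, C → D lies within U1.
D → A lies within U1.
B, D → C: restricted closure across fragments reaches C.
A → B lies within U2.
B → D: restricted closure across fragments reaches D.
Every dependency is enforceable on the fragments, so the decomposition is dependency-preserving.

none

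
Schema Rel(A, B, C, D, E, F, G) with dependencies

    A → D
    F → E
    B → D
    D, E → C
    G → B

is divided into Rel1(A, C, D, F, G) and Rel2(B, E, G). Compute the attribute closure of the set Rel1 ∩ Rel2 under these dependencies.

Rel1 ∩ Rel2 = {G}.
G → B applies, adding B
B → D applies, adding D
Closure: {B, D, G}.

B, D, G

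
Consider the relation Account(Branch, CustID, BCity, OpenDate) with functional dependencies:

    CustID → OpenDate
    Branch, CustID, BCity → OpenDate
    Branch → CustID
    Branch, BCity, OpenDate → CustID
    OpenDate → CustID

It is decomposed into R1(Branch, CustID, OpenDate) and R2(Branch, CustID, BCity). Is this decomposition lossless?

Common attributes: R1 ∩ R2 = {Branch, CustID}.
Closure of {Branch, CustID}: CustID → OpenDate applies, adding OpenDate. So (Branch, CustID)⁺ = {Branch, CustID, OpenDate}.
This closure contains every attribute of R1, so R1 ∩ R2 → R1. The join is lossless.

Yes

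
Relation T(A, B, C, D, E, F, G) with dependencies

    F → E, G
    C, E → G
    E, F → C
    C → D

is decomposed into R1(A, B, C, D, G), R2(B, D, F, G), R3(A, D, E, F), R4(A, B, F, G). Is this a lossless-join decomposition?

Chase test. Columns are A, B, C, D, E, F, G; row i has aⱼ where attribute j ∈ Ri, else bᵢⱼ.
Initial tableau (one row per fragment):
  row 1: a1 a2 a3 a4 b15 b16 a7
  row 2: b21 a2 b23 a4 b25 a6 a7
  row 3: a1 b32 b33 a4 a5 a6 b37
  row 4: a1 a2 b43 b44 b45 a6 a7
Rows 2 and 3 agree on F; apply F→E, G and equate their E, G entries.
Rows 2 and 4 agree on F; apply F→E, G and equate their E, G entries.
Rows 2 and 3 agree on E, F; apply E, F→C and equate their C entries.
Rows 2 and 4 agree on E, F; apply E, F→C and equate their C entries.
Rows 2 and 4 agree on C; apply C→D and equate their D entries.
No row becomes fully distinguished — the join is lossy.

No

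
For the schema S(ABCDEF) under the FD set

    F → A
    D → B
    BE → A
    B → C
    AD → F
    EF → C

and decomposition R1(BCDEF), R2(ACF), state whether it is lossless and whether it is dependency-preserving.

Lossless test: (CF)⁺ = {ACF}, which contains all of one fragment — lossless.
Dependency preservation: the restricted closure of {BE} across the fragments never reaches {A}, so BE → A cannot be enforced without a join — not preserved.

lossless but not dependency-preserving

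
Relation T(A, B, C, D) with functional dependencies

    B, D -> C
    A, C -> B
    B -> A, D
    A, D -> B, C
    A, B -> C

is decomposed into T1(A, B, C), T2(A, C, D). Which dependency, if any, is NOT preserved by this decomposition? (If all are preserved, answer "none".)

B, D → C: restricted closure across fragments reaches C.
A, C → B lies within T1.
B → A, D: restricted closure across fragments reaches A, D.
A, D → B, C: restricted closure across fragments reaches B, C.
A, B → C lies within T1.
Every dependency is enforceable on the fragments, so the decomposition is dependency-preserving.

none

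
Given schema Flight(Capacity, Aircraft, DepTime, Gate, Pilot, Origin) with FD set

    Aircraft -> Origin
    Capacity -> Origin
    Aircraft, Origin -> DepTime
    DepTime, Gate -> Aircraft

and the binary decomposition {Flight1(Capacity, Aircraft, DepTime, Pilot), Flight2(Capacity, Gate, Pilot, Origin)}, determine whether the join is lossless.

No

Common attributes: Flight1 ∩ Flight2 = {Capacity, Pilot}.
Closure of {Capacity, Pilot}: Capacity → Origin applies, adding Origin. So (Capacity, Pilot)⁺ = {Capacity, Pilot, Origin}.
The closure contains neither all of Flight1 = {Capacity, Aircraft, DepTime, Pilot} nor all of Flight2 = {Capacity, Gate, Pilot, Origin}, so the common attributes are not a superkey of either fragment. The join is lossy.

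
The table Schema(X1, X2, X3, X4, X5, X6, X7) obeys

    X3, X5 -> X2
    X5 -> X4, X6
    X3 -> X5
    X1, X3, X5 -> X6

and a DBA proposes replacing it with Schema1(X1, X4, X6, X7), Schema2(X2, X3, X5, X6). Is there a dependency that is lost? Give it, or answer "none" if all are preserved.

X5 -> X4, X6

Check X5 → X4, X6: no single fragment contains all of {X4, X5, X6}, and the restricted closure of {X5} across the fragments never reaches {X4, X6}.
X3, X5 → X2 is preserved.
X3 → X5 is preserved.
X1, X3, X5 → X6 is preserved.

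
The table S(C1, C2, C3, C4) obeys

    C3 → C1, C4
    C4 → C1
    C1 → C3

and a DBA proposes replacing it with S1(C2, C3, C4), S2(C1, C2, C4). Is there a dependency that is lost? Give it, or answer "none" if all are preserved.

none

C3 → C1, C4: restricted closure across fragments reaches C1, C4.
C4 → C1 lies within S2.
C1 → C3: restricted closure across fragments reaches C3.
Every dependency is enforceable on the fragments, so the decomposition is dependency-preserving.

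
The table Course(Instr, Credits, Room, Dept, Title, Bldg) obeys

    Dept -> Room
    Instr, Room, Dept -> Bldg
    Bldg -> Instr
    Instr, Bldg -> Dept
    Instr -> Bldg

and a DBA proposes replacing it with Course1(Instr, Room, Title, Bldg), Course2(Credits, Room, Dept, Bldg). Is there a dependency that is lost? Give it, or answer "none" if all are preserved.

Dept → Room lies within Course2.
Instr, Room, Dept → Bldg: restricted closure across fragments reaches Bldg.
Bldg → Instr lies within Course1.
Instr, Bldg → Dept: restricted closure across fragments reaches Dept.
Instr → Bldg lies within Course1.
Every dependency is enforceable on the fragments, so the decomposition is dependency-preserving.

none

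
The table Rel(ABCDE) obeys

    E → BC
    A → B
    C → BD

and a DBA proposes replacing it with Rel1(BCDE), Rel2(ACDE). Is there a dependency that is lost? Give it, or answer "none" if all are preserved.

Check A → B: no single fragment contains all of {AB}, and the restricted closure of {A} across the fragments never reaches {B}.
E → BC is preserved.
C → BD is preserved.

A → B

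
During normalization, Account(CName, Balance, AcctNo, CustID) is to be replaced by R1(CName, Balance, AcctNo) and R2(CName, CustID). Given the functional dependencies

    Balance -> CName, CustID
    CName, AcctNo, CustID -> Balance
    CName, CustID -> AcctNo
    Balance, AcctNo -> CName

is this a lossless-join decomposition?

No

Common attributes: R1 ∩ R2 = {CName}.
No dependency enlarges {CName}, so (CName)⁺ = {CName}.
The closure contains neither all of R1 = {CName, Balance, AcctNo} nor all of R2 = {CName, CustID}, so the common attributes are not a superkey of either fragment. The join is lossy.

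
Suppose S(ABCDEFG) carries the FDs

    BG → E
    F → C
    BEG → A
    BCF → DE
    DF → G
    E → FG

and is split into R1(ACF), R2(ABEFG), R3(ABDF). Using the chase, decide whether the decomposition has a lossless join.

Chase test. Columns are ABCDEFG; row i has aⱼ where attribute j ∈ Ri, else bᵢⱼ.
Initial tableau (one row per fragment):
  row 1: a1 b12 a3 b14 b15 a6 b17
  row 2: a1 a2 b23 b24 a5 a6 a7
  row 3: a1 a2 b33 a4 b35 a6 b37
Rows 1 and 2 agree on F; apply F→C and equate their C entries.
Rows 1 and 3 agree on F; apply F→C and equate their C entries.
Rows 2 and 3 agree on BCF; apply BCF→DE and equate their DE entries.
Rows 2 and 3 agree on DF; apply DF→G and equate their G entries.
Row 2 is now all distinguished symbols — the join is lossless.

Yes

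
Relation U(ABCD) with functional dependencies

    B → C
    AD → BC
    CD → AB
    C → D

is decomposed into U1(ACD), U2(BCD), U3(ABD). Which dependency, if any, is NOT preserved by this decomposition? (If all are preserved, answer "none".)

B → C lies within U2.
AD → BC: restricted closure across fragments reaches BC.
CD → AB: restricted closure across fragments reaches AB.
C → D lies within U1.
Every dependency is enforceable on the fragments, so the decomposition is dependency-preserving.

none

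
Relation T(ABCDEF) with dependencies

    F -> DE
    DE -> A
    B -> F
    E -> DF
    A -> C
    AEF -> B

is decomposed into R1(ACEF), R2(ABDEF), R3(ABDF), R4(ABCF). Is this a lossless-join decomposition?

Yes

Chase test. Columns are ABCDEF; row i has aⱼ where attribute j ∈ Ri, else bᵢⱼ.
Initial tableau (one row per fragment):
  row 1: a1 b12 a3 b14 a5 a6
  row 2: a1 a2 b23 a4 a5 a6
  row 3: a1 a2 b33 a4 b35 a6
  row 4: a1 a2 a3 b44 b45 a6
Rows 1 and 2 agree on F; apply F→DE and equate their DE entries.
Rows 1 and 3 agree on F; apply F→DE and equate their DE entries.
Rows 1 and 4 agree on F; apply F→DE and equate their DE entries.
Rows 1 and 2 agree on A; apply A→C and equate their C entries.
Rows 1 and 3 agree on A; apply A→C and equate their C entries.
Rows 1 and 2 agree on AEF; apply AEF→B and equate their B entries.
Row 1 is now all distinguished symbols — the join is lossless.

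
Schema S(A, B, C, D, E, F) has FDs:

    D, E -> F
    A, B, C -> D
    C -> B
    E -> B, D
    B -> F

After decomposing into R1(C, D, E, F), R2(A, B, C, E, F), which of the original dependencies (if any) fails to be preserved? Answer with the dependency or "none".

Check A, B, C → D: no single fragment contains all of {A, B, C, D}, and the restricted closure of {A, B, C} across the fragments never reaches {D}.
D, E → F is preserved.
C → B is preserved.
E → B, D is preserved.
B → F is preserved.

A, B, C -> D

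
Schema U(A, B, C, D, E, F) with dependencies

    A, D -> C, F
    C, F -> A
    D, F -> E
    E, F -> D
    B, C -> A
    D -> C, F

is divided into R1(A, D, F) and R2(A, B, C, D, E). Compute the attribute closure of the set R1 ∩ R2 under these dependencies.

A, C, D, E, F

R1 ∩ R2 = {A, D}.
A, D → C, F applies, adding C, F
D, F → E applies, adding E
Closure: {A, C, D, E, F}.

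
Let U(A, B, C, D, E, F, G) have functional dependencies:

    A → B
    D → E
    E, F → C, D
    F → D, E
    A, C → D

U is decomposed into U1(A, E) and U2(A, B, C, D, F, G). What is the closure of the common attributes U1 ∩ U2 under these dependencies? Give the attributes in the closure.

A, B

U1 ∩ U2 = {A}.
A → B applies, adding B
Closure: {A, B}.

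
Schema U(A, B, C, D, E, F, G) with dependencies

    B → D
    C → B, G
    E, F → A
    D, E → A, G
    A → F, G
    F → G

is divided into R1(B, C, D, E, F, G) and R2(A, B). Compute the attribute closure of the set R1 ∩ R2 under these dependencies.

B, D

R1 ∩ R2 = {B}.
B → D applies, adding D
Closure: {B, D}.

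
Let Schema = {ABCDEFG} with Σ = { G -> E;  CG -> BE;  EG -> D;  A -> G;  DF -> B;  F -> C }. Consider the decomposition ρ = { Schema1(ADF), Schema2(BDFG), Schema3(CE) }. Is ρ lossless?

Chase test. Columns are ABCDEFG; row i has aⱼ where attribute j ∈ Schemai, else bᵢⱼ.
Initial tableau (one row per fragment):
  row 1: a1 b12 b13 a4 b15 a6 b17
  row 2: b21 a2 b23 a4 b25 a6 a7
  row 3: b31 b32 a3 b34 a5 b36 b37
Rows 1 and 2 agree on DF; apply DF→B and equate their B entries.
Rows 1 and 2 agree on F; apply F→C and equate their C entries.
No row becomes fully distinguished — the join is lossy.

No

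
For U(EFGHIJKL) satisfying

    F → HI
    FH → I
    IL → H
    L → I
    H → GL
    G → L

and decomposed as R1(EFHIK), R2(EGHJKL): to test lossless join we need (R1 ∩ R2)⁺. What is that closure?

EGHIKL

R1 ∩ R2 = {EHK}.
H → GL applies, adding GL
L → I applies, adding I
Closure: {EGHIKL}.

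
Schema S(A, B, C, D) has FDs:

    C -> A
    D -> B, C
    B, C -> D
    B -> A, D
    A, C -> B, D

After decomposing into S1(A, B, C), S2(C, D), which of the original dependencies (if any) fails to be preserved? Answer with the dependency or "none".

none

C → A lies within S1.
D → B, C: restricted closure across fragments reaches B, C.
B, C → D: restricted closure across fragments reaches D.
B → A, D: restricted closure across fragments reaches A, D.
A, C → B, D: restricted closure across fragments reaches B, D.
Every dependency is enforceable on the fragments, so the decomposition is dependency-preserving.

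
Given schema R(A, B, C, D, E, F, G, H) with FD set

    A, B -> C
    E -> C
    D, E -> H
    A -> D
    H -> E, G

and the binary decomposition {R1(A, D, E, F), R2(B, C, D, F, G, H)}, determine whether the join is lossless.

Common attributes: R1 ∩ R2 = {D, F}.
No dependency enlarges {D, F}, so (D, F)⁺ = {D, F}.
The closure contains neither all of R1 = {A, D, E, F} nor all of R2 = {B, C, D, F, G, H}, so the common attributes are not a superkey of either fragment. The join is lossy.

No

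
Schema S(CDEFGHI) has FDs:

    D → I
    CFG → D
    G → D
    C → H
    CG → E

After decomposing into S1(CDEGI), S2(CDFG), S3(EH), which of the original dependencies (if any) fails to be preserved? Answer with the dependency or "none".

C → H

Check C → H: no single fragment contains all of {CH}, and the restricted closure of {C} across the fragments never reaches {H}.
D → I is preserved.
CFG → D is preserved.
G → D is preserved.
CG → E is preserved.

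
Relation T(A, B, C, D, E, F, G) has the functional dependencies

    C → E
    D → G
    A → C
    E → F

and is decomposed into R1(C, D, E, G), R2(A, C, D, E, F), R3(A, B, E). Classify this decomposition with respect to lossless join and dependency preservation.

lossy but dependency-preserving

Lossless test (chase): Rows 1 and 2 agree on D; apply D→G and equate their G entries. Rows 2 and 3 agree on A; apply A→C and equate their C entries. Rows 1 and 2 agree on E; apply E→F and equate their F entries. Rows 1 and 3 agree on E; apply E→F and equate their F entries. No row becomes fully distinguished — the join is lossy.
Dependency preservation: every FD's attributes lie within a single fragment, so each can be enforced locally — preserved.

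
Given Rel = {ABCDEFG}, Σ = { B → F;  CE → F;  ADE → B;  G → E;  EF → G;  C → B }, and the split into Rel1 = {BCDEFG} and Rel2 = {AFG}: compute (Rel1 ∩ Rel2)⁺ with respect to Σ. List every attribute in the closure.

Rel1 ∩ Rel2 = {FG}.
G → E applies, adding E
Closure: {EFG}.

EFG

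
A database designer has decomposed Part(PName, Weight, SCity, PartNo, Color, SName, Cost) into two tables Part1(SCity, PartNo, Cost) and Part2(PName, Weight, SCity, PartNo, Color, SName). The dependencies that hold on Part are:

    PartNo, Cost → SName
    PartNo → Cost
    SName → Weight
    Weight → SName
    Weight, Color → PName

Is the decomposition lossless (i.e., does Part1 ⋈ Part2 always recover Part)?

Common attributes: Part1 ∩ Part2 = {SCity, PartNo}.
Closure of {SCity, PartNo}: PartNo → Cost applies, adding Cost; PartNo, Cost → SName applies, adding SName; SName → Weight applies, adding Weight. So (SCity, PartNo)⁺ = {Weight, SCity, PartNo, SName, Cost}.
This closure contains every attribute of Part1, so Part1 ∩ Part2 → Part1. The join is lossless.

Yes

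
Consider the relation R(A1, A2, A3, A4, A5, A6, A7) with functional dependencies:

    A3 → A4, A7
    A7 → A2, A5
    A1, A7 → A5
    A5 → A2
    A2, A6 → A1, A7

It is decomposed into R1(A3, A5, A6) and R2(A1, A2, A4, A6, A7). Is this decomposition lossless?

Common attributes: R1 ∩ R2 = {A6}.
No dependency enlarges {A6}, so (A6)⁺ = {A6}.
The closure contains neither all of R1 = {A3, A5, A6} nor all of R2 = {A1, A2, A4, A6, A7}, so the common attributes are not a superkey of either fragment. The join is lossy.

No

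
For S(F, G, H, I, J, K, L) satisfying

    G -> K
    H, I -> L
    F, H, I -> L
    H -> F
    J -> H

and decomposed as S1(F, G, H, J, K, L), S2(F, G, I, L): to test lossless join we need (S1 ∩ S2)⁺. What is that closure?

F, G, K, L

S1 ∩ S2 = {F, G, L}.
G → K applies, adding K
Closure: {F, G, K, L}.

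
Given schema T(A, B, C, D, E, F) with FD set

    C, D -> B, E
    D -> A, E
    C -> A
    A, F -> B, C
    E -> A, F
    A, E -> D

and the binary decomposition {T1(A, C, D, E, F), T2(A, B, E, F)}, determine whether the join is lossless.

Yes

Common attributes: T1 ∩ T2 = {A, E, F}.
Closure of {A, E, F}: A, F → B, C applies, adding B, C; A, E → D applies, adding D. So (A, E, F)⁺ = {A, B, C, D, E, F}.
This closure contains every attribute of T1, so T1 ∩ T2 → T1. The join is lossless.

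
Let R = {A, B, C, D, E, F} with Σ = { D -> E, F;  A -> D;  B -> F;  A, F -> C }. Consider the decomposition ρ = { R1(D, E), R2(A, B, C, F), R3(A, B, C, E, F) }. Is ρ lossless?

Chase test. Columns are A, B, C, D, E, F; row i has aⱼ where attribute j ∈ Ri, else bᵢⱼ.
Initial tableau (one row per fragment):
  row 1: b11 b12 b13 a4 a5 b16
  row 2: a1 a2 a3 b24 b25 a6
  row 3: a1 a2 a3 b34 a5 a6
Rows 2 and 3 agree on A; apply A→D and equate their D entries.
Rows 2 and 3 agree on D; apply D→E, F and equate their E, F entries.
No row becomes fully distinguished — the join is lossy.

No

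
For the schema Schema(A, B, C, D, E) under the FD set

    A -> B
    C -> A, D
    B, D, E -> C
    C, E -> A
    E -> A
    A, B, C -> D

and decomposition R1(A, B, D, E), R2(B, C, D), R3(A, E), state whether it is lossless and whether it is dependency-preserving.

lossy and not dependency-preserving

Lossless test (chase): Rows 1 and 3 agree on A; apply A→B and equate their B entries. No row becomes fully distinguished — the join is lossy.
Dependency preservation: the restricted closure of {C} across the fragments never reaches {A, D}, so C → A, D cannot be enforced without a join — not preserved.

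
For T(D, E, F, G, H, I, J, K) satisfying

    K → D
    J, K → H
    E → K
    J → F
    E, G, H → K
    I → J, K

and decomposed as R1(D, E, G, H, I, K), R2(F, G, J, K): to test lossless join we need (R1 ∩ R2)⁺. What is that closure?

R1 ∩ R2 = {G, K}.
K → D applies, adding D
Closure: {D, G, K}.

D, G, K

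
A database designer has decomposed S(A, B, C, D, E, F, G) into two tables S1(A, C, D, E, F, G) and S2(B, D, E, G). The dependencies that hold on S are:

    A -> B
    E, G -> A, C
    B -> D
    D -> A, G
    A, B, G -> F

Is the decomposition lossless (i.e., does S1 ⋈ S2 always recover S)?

Yes

Common attributes: S1 ∩ S2 = {D, E, G}.
Closure of {D, E, G}: E, G → A, C applies, adding A, C; A → B applies, adding B; A, B, G → F applies, adding F. So (D, E, G)⁺ = {A, B, C, D, E, F, G}.
This closure contains every attribute of S1, so S1 ∩ S2 → S1. The join is lossless.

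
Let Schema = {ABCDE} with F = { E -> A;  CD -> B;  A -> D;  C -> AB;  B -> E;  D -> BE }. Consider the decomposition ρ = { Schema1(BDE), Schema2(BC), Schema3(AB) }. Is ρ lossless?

Yes

Chase test. Columns are ABCDE; row i has aⱼ where attribute j ∈ Schemai, else bᵢⱼ.
Initial tableau (one row per fragment):
  row 1: b11 a2 b13 a4 a5
  row 2: b21 a2 a3 b24 b25
  row 3: a1 a2 b33 b34 b35
Rows 1 and 2 agree on B; apply B→E and equate their E entries.
Rows 1 and 3 agree on B; apply B→E and equate their E entries.
Rows 1 and 2 agree on E; apply E→A and equate their A entries.
Rows 1 and 3 agree on E; apply E→A and equate their A entries.
Rows 1 and 2 agree on A; apply A→D and equate their D entries.
Rows 1 and 3 agree on A; apply A→D and equate their D entries.
Row 2 is now all distinguished symbols — the join is lossless.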